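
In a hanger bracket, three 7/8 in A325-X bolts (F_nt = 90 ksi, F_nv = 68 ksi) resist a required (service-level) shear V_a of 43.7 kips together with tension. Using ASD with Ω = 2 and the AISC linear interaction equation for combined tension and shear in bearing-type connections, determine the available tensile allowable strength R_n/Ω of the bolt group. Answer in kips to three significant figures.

47.7 kips

A_b = π·0.875²/4 = 0.6013 in²; f_rv = 43.7 / (3 × 0.6013) = 24.22 ksi.
F'_nt = 1.3 F_nt − (Ω F_nt / F_nv) f_rv = 1.3·90 − (2·90/68)·24.22 = 52.88 ksi, capped at F_nt → F'_nt = 52.88 ksi.
R_n = F'_nt · A_b · n = 52.88 × 0.6013 × 3 = 95.39 kips.
Allowable strength R_n/Ω = 95.39 / 2 = 47.7 kips.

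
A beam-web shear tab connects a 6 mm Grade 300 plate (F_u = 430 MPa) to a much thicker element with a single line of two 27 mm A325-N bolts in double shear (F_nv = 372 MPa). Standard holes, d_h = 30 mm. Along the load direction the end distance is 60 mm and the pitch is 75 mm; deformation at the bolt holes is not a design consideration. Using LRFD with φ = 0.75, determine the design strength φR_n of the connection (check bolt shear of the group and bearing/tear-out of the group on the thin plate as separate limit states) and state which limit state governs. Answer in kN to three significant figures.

261 kN (bearing governs)

Bolt shear: A_b = π·27²/4 = 572.6 mm²; R_n = 372 × 572.6 × 2 × 2 / 1000 = 852 kN → 0.75 × 852 = 639 kN.
Bearing (1.5 l_c t F_u ≤ 3.0 d t F_u): upper limit = 3.0·27·6·430 / 1000 = 209 kN.
  Edge l_c = 60 − 30/2 = 45 → r_n = 174.2 kN; interior l_c = 75 − 30 = 45 → r_n = 174.2 kN.
  R_n,bearing = 1·174.2 + 1·174.2 = 348.3 kN → 0.75 × 348.3 = 261 kN.
Bearing governs: 261 kN.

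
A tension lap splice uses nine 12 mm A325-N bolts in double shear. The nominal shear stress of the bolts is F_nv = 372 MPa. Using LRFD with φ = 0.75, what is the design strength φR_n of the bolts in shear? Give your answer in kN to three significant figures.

A_b = π × 12² / 4 = 113.1 mm².
R_n = F_nv · A_b · n · n_s = 372 × 113.1 × 9 × 2 / 1000 = 757.3 kN.
Design strength φR_n = 0.75 × 757.3 = 568 kN.

568 kN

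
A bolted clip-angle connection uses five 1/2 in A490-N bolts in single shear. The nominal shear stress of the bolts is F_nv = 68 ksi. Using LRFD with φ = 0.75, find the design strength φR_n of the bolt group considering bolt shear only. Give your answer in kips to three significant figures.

50.1 kips

A_b = π × 0.5² / 4 = 0.1963 in².
R_n = F_nv · A_b · n · n_s = 68 × 0.1963 × 5 × 1 = 66.76 kips.
Design strength φR_n = 0.75 × 66.76 = 50.1 kips.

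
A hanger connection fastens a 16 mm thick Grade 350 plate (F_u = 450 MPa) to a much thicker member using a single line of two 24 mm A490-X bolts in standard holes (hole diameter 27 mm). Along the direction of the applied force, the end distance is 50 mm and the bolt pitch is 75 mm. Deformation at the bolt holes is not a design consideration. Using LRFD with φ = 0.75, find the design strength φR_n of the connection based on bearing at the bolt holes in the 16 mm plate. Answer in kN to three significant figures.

Per bolt r_n = 1.5 l_c t F_u ≤ 3.0 d t F_u; upper limit = 3.0 × 24 × 16 × 450 / 1000 = 518.4 kN.
Edge bolt: l_c = 50 − 27/2 = 36.5 mm → 1.5 × 36.5 × 16 × 450 / 1000 = 394.2 → r_n = 394.2 kN.
Interior bolts: l_c = 75 − 27 = 48 mm → 1.5 × 48 × 16 × 450 / 1000 = 518.4 → r_n = 518.4 kN.
R_n = 1 × 394.2 + 1 × 518.4 = 912.6 kN.
Design strength φR_n = 0.75 × 912.6 = 684 kN.

684 kN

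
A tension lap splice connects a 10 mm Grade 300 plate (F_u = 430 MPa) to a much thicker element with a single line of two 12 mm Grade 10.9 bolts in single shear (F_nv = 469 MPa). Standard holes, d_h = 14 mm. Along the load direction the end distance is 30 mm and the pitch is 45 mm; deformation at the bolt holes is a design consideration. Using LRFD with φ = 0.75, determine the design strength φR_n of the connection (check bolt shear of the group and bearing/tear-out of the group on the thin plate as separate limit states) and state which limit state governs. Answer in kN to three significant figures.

79.6 kN (bolt shear governs)

Bolt shear: A_b = π·12²/4 = 113.1 mm²; R_n = 469 × 113.1 × 2 × 1 / 1000 = 106.1 kN → 0.75 × 106.1 = 79.6 kN.
Bearing (1.2 l_c t F_u ≤ 2.4 d t F_u): upper limit = 2.4·12·10·430 / 1000 = 123.8 kN.
  Edge l_c = 30 − 14/2 = 23 → r_n = 118.7 kN; interior l_c = 45 − 14 = 31 → r_n = 123.8 kN.
  R_n,bearing = 1·118.7 + 1·123.8 = 242.5 kN → 0.75 × 242.5 = 182 kN.
Bolt shear governs: 79.6 kN.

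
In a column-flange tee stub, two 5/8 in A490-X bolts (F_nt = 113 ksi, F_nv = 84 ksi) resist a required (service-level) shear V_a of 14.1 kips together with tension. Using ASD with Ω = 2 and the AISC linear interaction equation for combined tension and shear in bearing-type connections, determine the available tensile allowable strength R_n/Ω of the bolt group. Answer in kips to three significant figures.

A_b = π·0.625²/4 = 0.3068 in²; f_rv = 14.1 / (2 × 0.3068) = 22.98 ksi.
F'_nt = 1.3 F_nt − (Ω F_nt / F_nv) f_rv = 1.3·113 − (2·113/84)·22.98 = 85.07 ksi, capped at F_nt → F'_nt = 85.07 ksi.
R_n = F'_nt · A_b · n = 85.07 × 0.3068 × 2 = 52.2 kips.
Allowable strength R_n/Ω = 52.2 / 2 = 26.1 kips.

26.1 kips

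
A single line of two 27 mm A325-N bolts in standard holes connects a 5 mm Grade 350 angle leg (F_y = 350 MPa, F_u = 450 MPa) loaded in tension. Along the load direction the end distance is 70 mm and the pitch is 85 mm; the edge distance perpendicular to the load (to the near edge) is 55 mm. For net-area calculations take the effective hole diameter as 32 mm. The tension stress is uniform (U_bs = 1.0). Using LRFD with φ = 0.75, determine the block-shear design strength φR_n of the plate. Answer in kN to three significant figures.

174 kN

Shear plane L_v = 70 + 1·85 = 155 mm; A_gv = 155 × 5 = 775 mm².
A_nv = (155 − 1.5·32) × 5 = 535 mm².
A_nt = (55 − 0.5·32) × 5 = 195 mm².
0.6 F_u A_nv = 144.5 kN; 0.6 F_y A_gv = 162.8 kN → shear rupture governs the shear term.
R_n = 144.5 + 1.0 × 450 × 195 / 1000 = 232.2 kN.
Design strength φR_n = 0.75 × 232.2 = 174 kN.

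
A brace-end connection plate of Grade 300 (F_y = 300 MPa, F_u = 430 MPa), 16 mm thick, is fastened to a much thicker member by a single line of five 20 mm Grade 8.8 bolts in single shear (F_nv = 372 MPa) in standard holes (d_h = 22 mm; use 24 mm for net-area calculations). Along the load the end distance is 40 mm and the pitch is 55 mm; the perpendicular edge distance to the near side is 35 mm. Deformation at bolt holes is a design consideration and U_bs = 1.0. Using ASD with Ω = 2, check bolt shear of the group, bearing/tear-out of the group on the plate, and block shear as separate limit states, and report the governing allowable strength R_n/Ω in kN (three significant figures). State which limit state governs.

292 kN (bolt shear governs)

Bolt shear: A_b = π·20²/4 = 314.2 mm²; R_n = 372 × 314.2 × 5 × 1 / 1000 = 584.3 kN → 584.3 / 2 = 292 kN.
Bearing: edge l_c = 29, r_n = 239.4 kN; interior l_c = 33, r_n = 272.4 kN; R_n = 239.4 + 4·272.4 = 1329 kN → 665 kN.
Block shear: A_gv = 4160, A_nv = 2432, A_nt = 368 mm²; R_n = min(0.6F_uA_nv, 0.6F_yA_gv) + U_bs·F_u·A_nt = 785.7 kN → 393 kN.
Bolt shear governs: 292 kN.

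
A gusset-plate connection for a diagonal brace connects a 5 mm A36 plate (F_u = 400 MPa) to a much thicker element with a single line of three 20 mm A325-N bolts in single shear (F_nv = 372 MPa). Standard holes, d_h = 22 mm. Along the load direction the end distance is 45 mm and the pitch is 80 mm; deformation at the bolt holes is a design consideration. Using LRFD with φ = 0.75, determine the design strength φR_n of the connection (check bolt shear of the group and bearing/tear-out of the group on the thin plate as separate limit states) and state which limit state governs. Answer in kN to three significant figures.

Bolt shear: A_b = π·20²/4 = 314.2 mm²; R_n = 372 × 314.2 × 3 × 1 / 1000 = 350.6 kN → 0.75 × 350.6 = 263 kN.
Bearing (1.2 l_c t F_u ≤ 2.4 d t F_u): upper limit = 2.4·20·5·400 / 1000 = 96 kN.
  Edge l_c = 45 − 22/2 = 34 → r_n = 81.6 kN; interior l_c = 80 − 22 = 58 → r_n = 96 kN.
  R_n,bearing = 1·81.6 + 2·96 = 273.6 kN → 0.75 × 273.6 = 205 kN.
Bearing governs: 205 kN.

205 kN (bearing governs)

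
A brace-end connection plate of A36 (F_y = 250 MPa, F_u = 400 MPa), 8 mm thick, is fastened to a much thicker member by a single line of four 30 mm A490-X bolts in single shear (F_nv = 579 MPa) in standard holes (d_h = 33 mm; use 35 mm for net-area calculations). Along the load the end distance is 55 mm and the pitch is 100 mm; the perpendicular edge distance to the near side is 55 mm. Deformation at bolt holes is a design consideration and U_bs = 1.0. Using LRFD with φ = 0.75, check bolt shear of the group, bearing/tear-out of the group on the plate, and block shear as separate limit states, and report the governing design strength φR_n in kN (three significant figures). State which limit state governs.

410 kN (block shear governs)

Bolt shear: A_b = π·30²/4 = 706.9 mm²; R_n = 579 × 706.9 × 4 × 1 / 1000 = 1637 kN → 0.75 × 1637 = 1230 kN.
Bearing: edge l_c = 38.5, r_n = 147.8 kN; interior l_c = 67, r_n = 230.4 kN; R_n = 147.8 + 3·230.4 = 839 kN → 629 kN.
Block shear: A_gv = 2840, A_nv = 1860, A_nt = 300 mm²; R_n = min(0.6F_uA_nv, 0.6F_yA_gv) + U_bs·F_u·A_nt = 546 kN → 410 kN.
Block shear governs: 410 kN.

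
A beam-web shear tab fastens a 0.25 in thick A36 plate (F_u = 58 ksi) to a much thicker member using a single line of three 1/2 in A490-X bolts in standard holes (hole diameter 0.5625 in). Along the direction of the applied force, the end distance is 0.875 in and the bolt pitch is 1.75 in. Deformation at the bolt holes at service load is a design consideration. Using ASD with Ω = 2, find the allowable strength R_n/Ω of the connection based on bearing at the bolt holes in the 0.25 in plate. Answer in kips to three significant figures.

Per bolt r_n = 1.2 l_c t F_u ≤ 2.4 d t F_u; upper limit = 2.4 × 0.5 × 0.25 × 58 = 17.4 kips.
Edge bolt: l_c = 0.875 − 0.5625/2 = 0.5938 in → 1.2 × 0.5938 × 0.25 × 58 = 10.33 → r_n = 10.33 kips.
Interior bolts: l_c = 1.75 − 0.5625 = 1.188 in → 1.2 × 1.188 × 0.25 × 58 = 20.66 → r_n = 17.4 kips.
R_n = 1 × 10.33 + 2 × 17.4 = 45.13 kips.
Allowable strength R_n/Ω = 45.13 / 2 = 22.6 kips.

22.6 kips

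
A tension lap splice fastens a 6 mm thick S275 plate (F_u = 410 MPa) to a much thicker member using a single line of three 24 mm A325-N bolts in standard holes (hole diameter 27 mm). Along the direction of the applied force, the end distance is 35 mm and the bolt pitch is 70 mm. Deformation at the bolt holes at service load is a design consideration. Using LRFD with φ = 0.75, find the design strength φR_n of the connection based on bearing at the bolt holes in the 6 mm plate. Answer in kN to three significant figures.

Per bolt r_n = 1.2 l_c t F_u ≤ 2.4 d t F_u; upper limit = 2.4 × 24 × 6 × 410 / 1000 = 141.7 kN.
Edge bolt: l_c = 35 − 27/2 = 21.5 mm → 1.2 × 21.5 × 6 × 410 / 1000 = 63.47 → r_n = 63.47 kN.
Interior bolts: l_c = 70 − 27 = 43 mm → 1.2 × 43 × 6 × 410 / 1000 = 126.9 → r_n = 126.9 kN.
R_n = 1 × 63.47 + 2 × 126.9 = 317.3 kN.
Design strength φR_n = 0.75 × 317.3 = 238 kN.

238 kN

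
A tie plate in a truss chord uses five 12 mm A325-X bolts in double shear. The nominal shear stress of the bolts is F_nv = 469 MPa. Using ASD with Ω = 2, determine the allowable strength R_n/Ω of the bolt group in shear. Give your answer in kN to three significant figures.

265 kN

A_b = π × 12² / 4 = 113.1 mm².
R_n = F_nv · A_b · n · n_s = 469 × 113.1 × 5 × 2 / 1000 = 530.4 kN.
Allowable strength R_n/Ω = 530.4 / 2 = 265 kN.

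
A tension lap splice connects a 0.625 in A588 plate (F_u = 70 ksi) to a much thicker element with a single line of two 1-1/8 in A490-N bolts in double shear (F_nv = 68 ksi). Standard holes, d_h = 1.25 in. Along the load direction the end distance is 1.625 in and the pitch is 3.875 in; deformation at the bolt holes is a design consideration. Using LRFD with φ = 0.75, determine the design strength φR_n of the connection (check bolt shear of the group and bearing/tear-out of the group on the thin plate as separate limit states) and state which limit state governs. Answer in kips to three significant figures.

Bolt shear: A_b = π·1.125²/4 = 0.994 in²; R_n = 68 × 0.994 × 2 × 2 = 270.4 kips → 0.75 × 270.4 = 203 kips.
Bearing (1.2 l_c t F_u ≤ 2.4 d t F_u): upper limit = 2.4·1.125·0.625·70 = 118.1 kips.
  Edge l_c = 1.625 − 1.25/2 = 1 → r_n = 52.5 kips; interior l_c = 3.875 − 1.25 = 2.625 → r_n = 118.1 kips.
  R_n,bearing = 1·52.5 + 1·118.1 = 170.6 kips → 0.75 × 170.6 = 128 kips.
Bearing governs: 128 kips.

128 kips (bearing governs)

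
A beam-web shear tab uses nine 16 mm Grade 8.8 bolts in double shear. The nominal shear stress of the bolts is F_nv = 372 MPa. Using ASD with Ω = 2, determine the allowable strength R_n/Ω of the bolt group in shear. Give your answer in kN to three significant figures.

A_b = π × 16² / 4 = 201.1 mm².
R_n = F_nv · A_b · n · n_s = 372 × 201.1 × 9 × 2 / 1000 = 1346 kN.
Allowable strength R_n/Ω = 1346 / 2 = 673 kN.

673 kN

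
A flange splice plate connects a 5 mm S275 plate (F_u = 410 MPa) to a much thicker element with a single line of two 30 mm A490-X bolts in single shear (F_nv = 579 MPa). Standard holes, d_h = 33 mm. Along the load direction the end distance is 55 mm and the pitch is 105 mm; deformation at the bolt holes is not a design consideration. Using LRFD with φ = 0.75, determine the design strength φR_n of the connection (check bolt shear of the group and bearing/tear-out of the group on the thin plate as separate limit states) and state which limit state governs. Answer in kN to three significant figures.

227 kN (bearing governs)

Bolt shear: A_b = π·30²/4 = 706.9 mm²; R_n = 579 × 706.9 × 2 × 1 / 1000 = 818.5 kN → 0.75 × 818.5 = 614 kN.
Bearing (1.5 l_c t F_u ≤ 3.0 d t F_u): upper limit = 3.0·30·5·410 / 1000 = 184.5 kN.
  Edge l_c = 55 − 33/2 = 38.5 → r_n = 118.4 kN; interior l_c = 105 − 33 = 72 → r_n = 184.5 kN.
  R_n,bearing = 1·118.4 + 1·184.5 = 302.9 kN → 0.75 × 302.9 = 227 kN.
Bearing governs: 227 kN.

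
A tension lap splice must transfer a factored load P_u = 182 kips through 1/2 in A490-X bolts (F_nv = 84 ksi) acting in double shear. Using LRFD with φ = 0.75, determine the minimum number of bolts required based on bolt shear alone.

8 bolts

A_b = π·0.5²/4 = 0.1963 in².
Per-bolt design strength φR_n = 0.75 × 84 × 0.1963 × 2 = 24.74 kips.
n ≥ 182 / 24.74 = 7.356 → use 8 bolts.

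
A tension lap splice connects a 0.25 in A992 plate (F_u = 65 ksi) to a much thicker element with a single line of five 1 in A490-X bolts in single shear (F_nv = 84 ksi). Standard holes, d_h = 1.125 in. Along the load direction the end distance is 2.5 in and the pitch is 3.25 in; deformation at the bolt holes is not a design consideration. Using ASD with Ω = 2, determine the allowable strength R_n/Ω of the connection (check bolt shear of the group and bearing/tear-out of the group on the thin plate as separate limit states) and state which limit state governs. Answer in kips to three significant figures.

121 kips (bearing governs)

Bolt shear: A_b = π·1²/4 = 0.7854 in²; R_n = 84 × 0.7854 × 5 × 1 = 329.9 kips → 329.9 / 2 = 165 kips.
Bearing (1.5 l_c t F_u ≤ 3.0 d t F_u): upper limit = 3.0·1·0.25·65 = 48.75 kips.
  Edge l_c = 2.5 − 1.125/2 = 1.938 → r_n = 47.23 kips; interior l_c = 3.25 − 1.125 = 2.125 → r_n = 48.75 kips.
  R_n,bearing = 1·47.23 + 4·48.75 = 242.2 kips → 242.2 / 2 = 121 kips.
Bearing governs: 121 kips.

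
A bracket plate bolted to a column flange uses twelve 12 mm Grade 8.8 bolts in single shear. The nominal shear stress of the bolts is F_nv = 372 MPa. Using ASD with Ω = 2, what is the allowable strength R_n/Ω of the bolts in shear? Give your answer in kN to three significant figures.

A_b = π × 12² / 4 = 113.1 mm².
R_n = F_nv · A_b · n · n_s = 372 × 113.1 × 12 × 1 / 1000 = 504.9 kN.
Allowable strength R_n/Ω = 504.9 / 2 = 252 kN.

252 kN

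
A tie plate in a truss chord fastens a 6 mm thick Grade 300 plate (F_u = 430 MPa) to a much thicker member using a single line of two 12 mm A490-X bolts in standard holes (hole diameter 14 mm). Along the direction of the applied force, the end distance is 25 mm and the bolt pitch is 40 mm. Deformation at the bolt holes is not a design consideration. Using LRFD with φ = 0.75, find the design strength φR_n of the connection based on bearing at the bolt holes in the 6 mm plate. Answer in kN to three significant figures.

122 kN

Per bolt r_n = 1.5 l_c t F_u ≤ 3.0 d t F_u; upper limit = 3.0 × 12 × 6 × 430 / 1000 = 92.88 kN.
Edge bolt: l_c = 25 − 14/2 = 18 mm → 1.5 × 18 × 6 × 430 / 1000 = 69.66 → r_n = 69.66 kN.
Interior bolts: l_c = 40 − 14 = 26 mm → 1.5 × 26 × 6 × 430 / 1000 = 100.6 → r_n = 92.88 kN.
R_n = 1 × 69.66 + 1 × 92.88 = 162.5 kN.
Design strength φR_n = 0.75 × 162.5 = 122 kN.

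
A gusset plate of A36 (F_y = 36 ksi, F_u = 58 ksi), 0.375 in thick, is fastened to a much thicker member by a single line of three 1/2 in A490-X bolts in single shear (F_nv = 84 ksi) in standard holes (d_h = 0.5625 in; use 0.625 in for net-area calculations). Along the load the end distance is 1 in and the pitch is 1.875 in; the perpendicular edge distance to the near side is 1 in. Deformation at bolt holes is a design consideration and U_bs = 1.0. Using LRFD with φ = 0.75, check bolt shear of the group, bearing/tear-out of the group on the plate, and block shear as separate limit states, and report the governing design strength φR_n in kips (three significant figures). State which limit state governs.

Bolt shear: A_b = π·0.5²/4 = 0.1963 in²; R_n = 84 × 0.1963 × 3 × 1 = 49.48 kips → 0.75 × 49.48 = 37.1 kips.
Bearing: edge l_c = 0.7188, r_n = 18.76 kips; interior l_c = 1.312, r_n = 26.1 kips; R_n = 18.76 + 2·26.1 = 70.96 kips → 53.2 kips.
Block shear: A_gv = 1.781, A_nv = 1.195, A_nt = 0.2578 in²; R_n = min(0.6F_uA_nv, 0.6F_yA_gv) + U_bs·F_u·A_nt = 53.43 kips → 40.1 kips.
Bolt shear governs: 37.1 kips.

37.1 kips (bolt shear governs)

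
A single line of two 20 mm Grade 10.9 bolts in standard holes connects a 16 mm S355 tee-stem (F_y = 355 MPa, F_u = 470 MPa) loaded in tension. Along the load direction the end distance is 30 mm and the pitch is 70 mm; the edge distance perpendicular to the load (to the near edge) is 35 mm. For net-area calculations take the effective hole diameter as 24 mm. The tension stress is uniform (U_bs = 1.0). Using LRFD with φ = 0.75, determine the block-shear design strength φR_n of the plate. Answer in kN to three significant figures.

Shear plane L_v = 30 + 1·70 = 100 mm; A_gv = 100 × 16 = 1600 mm².
A_nv = (100 − 1.5·24) × 16 = 1024 mm².
A_nt = (35 − 0.5·24) × 16 = 368 mm².
0.6 F_u A_nv = 288.8 kN; 0.6 F_y A_gv = 340.8 kN → shear rupture governs the shear term.
R_n = 288.8 + 1.0 × 470 × 368 / 1000 = 461.7 kN.
Design strength φR_n = 0.75 × 461.7 = 346 kN.

346 kN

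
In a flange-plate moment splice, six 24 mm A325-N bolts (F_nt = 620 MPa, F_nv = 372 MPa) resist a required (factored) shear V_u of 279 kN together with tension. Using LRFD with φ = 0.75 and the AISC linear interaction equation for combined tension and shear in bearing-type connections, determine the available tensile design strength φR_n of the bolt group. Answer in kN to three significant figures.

1180 kN

A_b = π·24²/4 = 452.4 mm²; f_rv = 279 × 1000 / (6 × 452.4) = 102.8 MPa.
F'_nt = 1.3 F_nt − (F_nt / φF_nv) f_rv = 1.3·620 − (620/(0.75·372))·102.8 = 577.6 MPa, capped at F_nt → F'_nt = 577.6 MPa.
R_n = F'_nt · A_b · n = 577.6 × 452.4 × 6 / 1000 = 1568 kN.
Design strength φR_n = 0.75 × 1568 = 1180 kN.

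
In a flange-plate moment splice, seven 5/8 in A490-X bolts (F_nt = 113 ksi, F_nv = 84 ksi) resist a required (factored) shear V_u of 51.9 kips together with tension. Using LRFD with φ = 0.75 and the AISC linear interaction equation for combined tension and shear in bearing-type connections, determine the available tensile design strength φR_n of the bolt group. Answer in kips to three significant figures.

A_b = π·0.625²/4 = 0.3068 in²; f_rv = 51.9 / (7 × 0.3068) = 24.17 ksi.
F'_nt = 1.3 F_nt − (F_nt / φF_nv) f_rv = 1.3·113 − (113/(0.75·84))·24.17 = 103.6 ksi, capped at F_nt → F'_nt = 103.6 ksi.
R_n = F'_nt · A_b · n = 103.6 × 0.3068 × 7 = 222.4 kips.
Design strength φR_n = 0.75 × 222.4 = 167 kips.

167 kips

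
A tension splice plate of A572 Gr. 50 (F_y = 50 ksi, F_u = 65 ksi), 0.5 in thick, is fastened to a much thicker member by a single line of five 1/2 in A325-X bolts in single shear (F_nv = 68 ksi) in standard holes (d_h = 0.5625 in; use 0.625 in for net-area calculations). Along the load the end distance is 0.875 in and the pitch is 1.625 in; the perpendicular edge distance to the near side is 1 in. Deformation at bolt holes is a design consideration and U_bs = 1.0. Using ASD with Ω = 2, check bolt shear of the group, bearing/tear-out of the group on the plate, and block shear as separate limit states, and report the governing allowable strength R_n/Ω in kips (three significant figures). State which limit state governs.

33.4 kips (bolt shear governs)

Bolt shear: A_b = π·0.5²/4 = 0.1963 in²; R_n = 68 × 0.1963 × 5 × 1 = 66.76 kips → 66.76 / 2 = 33.4 kips.
Bearing: edge l_c = 0.5938, r_n = 23.16 kips; interior l_c = 1.062, r_n = 39 kips; R_n = 23.16 + 4·39 = 179.2 kips → 89.6 kips.
Block shear: A_gv = 3.688, A_nv = 2.281, A_nt = 0.3438 in²; R_n = min(0.6F_uA_nv, 0.6F_yA_gv) + U_bs·F_u·A_nt = 111.3 kips → 55.7 kips.
Bolt shear governs: 33.4 kips.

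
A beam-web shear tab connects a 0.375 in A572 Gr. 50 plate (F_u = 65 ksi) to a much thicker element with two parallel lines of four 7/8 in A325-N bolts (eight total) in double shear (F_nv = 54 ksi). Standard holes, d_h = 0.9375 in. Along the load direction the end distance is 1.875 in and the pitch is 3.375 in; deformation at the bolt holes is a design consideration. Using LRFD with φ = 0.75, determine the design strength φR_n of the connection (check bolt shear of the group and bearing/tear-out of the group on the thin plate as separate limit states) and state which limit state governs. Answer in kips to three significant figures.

292 kips (bearing governs)

Bolt shear: A_b = π·0.875²/4 = 0.6013 in²; R_n = 54 × 0.6013 × 8 × 2 = 519.5 kips → 0.75 × 519.5 = 390 kips.
Bearing (1.2 l_c t F_u ≤ 2.4 d t F_u): upper limit = 2.4·0.875·0.375·65 = 51.19 kips.
  Edge l_c = 1.875 − 0.9375/2 = 1.406 → r_n = 41.13 kips; interior l_c = 3.375 − 0.9375 = 2.438 → r_n = 51.19 kips.
  R_n,bearing = 2·41.13 + 6·51.19 = 389.4 kips → 0.75 × 389.4 = 292 kips.
Bearing governs: 292 kips.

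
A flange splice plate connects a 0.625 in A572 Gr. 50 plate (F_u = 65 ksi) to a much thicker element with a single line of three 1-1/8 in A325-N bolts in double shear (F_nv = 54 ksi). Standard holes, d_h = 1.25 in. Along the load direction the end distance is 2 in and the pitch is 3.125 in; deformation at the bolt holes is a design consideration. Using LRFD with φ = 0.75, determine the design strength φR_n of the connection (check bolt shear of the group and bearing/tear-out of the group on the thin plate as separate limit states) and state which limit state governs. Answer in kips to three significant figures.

187 kips (bearing governs)

Bolt shear: A_b = π·1.125²/4 = 0.994 in²; R_n = 54 × 0.994 × 3 × 2 = 322.1 kips → 0.75 × 322.1 = 242 kips.
Bearing (1.2 l_c t F_u ≤ 2.4 d t F_u): upper limit = 2.4·1.125·0.625·65 = 109.7 kips.
  Edge l_c = 2 − 1.25/2 = 1.375 → r_n = 67.03 kips; interior l_c = 3.125 − 1.25 = 1.875 → r_n = 91.41 kips.
  R_n,bearing = 1·67.03 + 2·91.41 = 249.8 kips → 0.75 × 249.8 = 187 kips.
Bearing governs: 187 kips.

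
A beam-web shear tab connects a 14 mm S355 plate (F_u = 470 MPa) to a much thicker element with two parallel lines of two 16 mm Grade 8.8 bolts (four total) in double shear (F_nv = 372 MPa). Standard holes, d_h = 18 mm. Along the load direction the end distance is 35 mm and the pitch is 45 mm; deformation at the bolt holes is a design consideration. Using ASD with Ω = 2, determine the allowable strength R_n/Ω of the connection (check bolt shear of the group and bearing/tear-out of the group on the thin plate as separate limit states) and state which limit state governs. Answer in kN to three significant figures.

299 kN (bolt shear governs)

Bolt shear: A_b = π·16²/4 = 201.1 mm²; R_n = 372 × 201.1 × 4 × 2 / 1000 = 598.4 kN → 598.4 / 2 = 299 kN.
Bearing (1.2 l_c t F_u ≤ 2.4 d t F_u): upper limit = 2.4·16·14·470 / 1000 = 252.7 kN.
  Edge l_c = 35 − 18/2 = 26 → r_n = 205.3 kN; interior l_c = 45 − 18 = 27 → r_n = 213.2 kN.
  R_n,bearing = 2·205.3 + 2·213.2 = 837 kN → 837 / 2 = 418 kN.
Bolt shear governs: 299 kN.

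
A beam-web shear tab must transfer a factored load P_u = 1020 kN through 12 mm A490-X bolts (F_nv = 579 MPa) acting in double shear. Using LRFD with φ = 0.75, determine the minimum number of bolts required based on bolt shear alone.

11 bolts

A_b = π·12²/4 = 113.1 mm².
Per-bolt design strength φR_n = 0.75 × 579 × 113.1 × 2 / 1000 = 98.23 kN.
n ≥ 1020 / 98.23 = 10.38 → use 11 bolts.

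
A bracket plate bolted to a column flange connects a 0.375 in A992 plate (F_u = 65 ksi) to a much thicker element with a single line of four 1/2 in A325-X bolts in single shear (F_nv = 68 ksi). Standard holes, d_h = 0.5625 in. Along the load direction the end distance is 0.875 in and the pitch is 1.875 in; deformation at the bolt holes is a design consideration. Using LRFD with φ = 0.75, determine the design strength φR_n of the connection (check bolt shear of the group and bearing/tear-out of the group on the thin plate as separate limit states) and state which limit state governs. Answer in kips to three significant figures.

Bolt shear: A_b = π·0.5²/4 = 0.1963 in²; R_n = 68 × 0.1963 × 4 × 1 = 53.41 kips → 0.75 × 53.41 = 40.1 kips.
Bearing (1.2 l_c t F_u ≤ 2.4 d t F_u): upper limit = 2.4·0.5·0.375·65 = 29.25 kips.
  Edge l_c = 0.875 − 0.5625/2 = 0.5938 → r_n = 17.37 kips; interior l_c = 1.875 − 0.5625 = 1.312 → r_n = 29.25 kips.
  R_n,bearing = 1·17.37 + 3·29.25 = 105.1 kips → 0.75 × 105.1 = 78.8 kips.
Bolt shear governs: 40.1 kips.

40.1 kips (bolt shear governs)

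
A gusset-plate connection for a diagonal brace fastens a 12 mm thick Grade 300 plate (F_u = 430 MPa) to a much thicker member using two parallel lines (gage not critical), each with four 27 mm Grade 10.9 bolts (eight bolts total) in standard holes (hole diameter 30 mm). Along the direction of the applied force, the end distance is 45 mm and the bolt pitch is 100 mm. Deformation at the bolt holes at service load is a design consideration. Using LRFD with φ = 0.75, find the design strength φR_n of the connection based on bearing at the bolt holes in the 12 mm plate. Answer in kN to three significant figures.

1780 kN

Per bolt r_n = 1.2 l_c t F_u ≤ 2.4 d t F_u; upper limit = 2.4 × 27 × 12 × 430 / 1000 = 334.4 kN.
Edge bolt: l_c = 45 − 30/2 = 30 mm → 1.2 × 30 × 12 × 430 / 1000 = 185.8 → r_n = 185.8 kN.
Interior bolts: l_c = 100 − 30 = 70 mm → 1.2 × 70 × 12 × 430 / 1000 = 433.4 → r_n = 334.4 kN.
R_n = 2 × 185.8 + 6 × 334.4 = 2378 kN.
Design strength φR_n = 0.75 × 2378 = 1780 kN.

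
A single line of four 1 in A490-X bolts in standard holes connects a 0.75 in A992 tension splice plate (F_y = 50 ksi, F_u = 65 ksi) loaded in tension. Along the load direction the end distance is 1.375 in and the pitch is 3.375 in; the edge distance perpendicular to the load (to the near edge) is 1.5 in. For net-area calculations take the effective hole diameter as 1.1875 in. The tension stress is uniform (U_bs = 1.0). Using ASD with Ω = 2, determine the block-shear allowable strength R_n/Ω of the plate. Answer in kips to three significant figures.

Shear plane L_v = 1.375 + 3·3.375 = 11.5 in; A_gv = 11.5 × 0.75 = 8.625 in².
A_nv = (11.5 − 3.5·1.1875) × 0.75 = 5.508 in².
A_nt = (1.5 − 0.5·1.1875) × 0.75 = 0.6797 in².
0.6 F_u A_nv = 214.8 kips; 0.6 F_y A_gv = 258.8 kips → shear rupture governs the shear term.
R_n = 214.8 + 1.0 × 65 × 0.6797 = 259 kips.
Allowable strength R_n/Ω = 259 / 2 = 129 kips.

129 kips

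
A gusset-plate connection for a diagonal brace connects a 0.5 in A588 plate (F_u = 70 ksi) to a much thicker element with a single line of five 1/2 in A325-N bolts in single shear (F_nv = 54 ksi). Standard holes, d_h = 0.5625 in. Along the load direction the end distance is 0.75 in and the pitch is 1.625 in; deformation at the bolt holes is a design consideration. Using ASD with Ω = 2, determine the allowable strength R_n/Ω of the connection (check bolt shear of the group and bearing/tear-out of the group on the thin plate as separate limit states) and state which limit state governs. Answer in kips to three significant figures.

26.5 kips (bolt shear governs)

Bolt shear: A_b = π·0.5²/4 = 0.1963 in²; R_n = 54 × 0.1963 × 5 × 1 = 53.01 kips → 53.01 / 2 = 26.5 kips.
Bearing (1.2 l_c t F_u ≤ 2.4 d t F_u): upper limit = 2.4·0.5·0.5·70 = 42 kips.
  Edge l_c = 0.75 − 0.5625/2 = 0.4688 → r_n = 19.69 kips; interior l_c = 1.625 − 0.5625 = 1.062 → r_n = 42 kips.
  R_n,bearing = 1·19.69 + 4·42 = 187.7 kips → 187.7 / 2 = 93.8 kips.
Bolt shear governs: 26.5 kips.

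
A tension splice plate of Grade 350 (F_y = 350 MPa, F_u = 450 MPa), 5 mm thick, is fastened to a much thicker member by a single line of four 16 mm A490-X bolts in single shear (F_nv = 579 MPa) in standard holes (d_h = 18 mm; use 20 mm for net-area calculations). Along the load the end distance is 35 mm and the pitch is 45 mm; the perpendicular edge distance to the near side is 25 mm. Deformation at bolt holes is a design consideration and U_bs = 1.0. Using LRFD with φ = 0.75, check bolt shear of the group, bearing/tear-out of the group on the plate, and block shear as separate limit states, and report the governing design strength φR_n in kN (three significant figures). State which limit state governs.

127 kN (block shear governs)

Bolt shear: A_b = π·16²/4 = 201.1 mm²; R_n = 579 × 201.1 × 4 × 1 / 1000 = 465.7 kN → 0.75 × 465.7 = 349 kN.
Bearing: edge l_c = 26, r_n = 70.2 kN; interior l_c = 27, r_n = 72.9 kN; R_n = 70.2 + 3·72.9 = 288.9 kN → 217 kN.
Block shear: A_gv = 850, A_nv = 500, A_nt = 75 mm²; R_n = min(0.6F_uA_nv, 0.6F_yA_gv) + U_bs·F_u·A_nt = 168.8 kN → 127 kN.
Block shear governs: 127 kN.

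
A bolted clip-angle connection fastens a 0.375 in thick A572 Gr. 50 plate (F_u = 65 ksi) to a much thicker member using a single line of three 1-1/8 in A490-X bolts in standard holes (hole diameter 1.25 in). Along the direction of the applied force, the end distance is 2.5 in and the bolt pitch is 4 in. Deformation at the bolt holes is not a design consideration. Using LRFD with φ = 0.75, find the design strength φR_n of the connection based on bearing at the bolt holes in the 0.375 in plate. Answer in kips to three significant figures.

Per bolt r_n = 1.5 l_c t F_u ≤ 3.0 d t F_u; upper limit = 3.0 × 1.125 × 0.375 × 65 = 82.27 kips.
Edge bolt: l_c = 2.5 − 1.25/2 = 1.875 in → 1.5 × 1.875 × 0.375 × 65 = 68.55 → r_n = 68.55 kips.
Interior bolts: l_c = 4 − 1.25 = 2.75 in → 1.5 × 2.75 × 0.375 × 65 = 100.5 → r_n = 82.27 kips.
R_n = 1 × 68.55 + 2 × 82.27 = 233.1 kips.
Design strength φR_n = 0.75 × 233.1 = 175 kips.

175 kips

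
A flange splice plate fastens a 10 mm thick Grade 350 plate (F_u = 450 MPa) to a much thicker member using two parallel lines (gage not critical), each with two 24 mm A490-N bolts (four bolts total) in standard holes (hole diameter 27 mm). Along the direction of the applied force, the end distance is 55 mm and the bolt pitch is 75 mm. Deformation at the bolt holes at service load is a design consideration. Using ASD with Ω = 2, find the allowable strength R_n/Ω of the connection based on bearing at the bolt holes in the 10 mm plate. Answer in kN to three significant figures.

Per bolt r_n = 1.2 l_c t F_u ≤ 2.4 d t F_u; upper limit = 2.4 × 24 × 10 × 450 / 1000 = 259.2 kN.
Edge bolt: l_c = 55 − 27/2 = 41.5 mm → 1.2 × 41.5 × 10 × 450 / 1000 = 224.1 → r_n = 224.1 kN.
Interior bolts: l_c = 75 − 27 = 48 mm → 1.2 × 48 × 10 × 450 / 1000 = 259.2 → r_n = 259.2 kN.
R_n = 2 × 224.1 + 2 × 259.2 = 966.6 kN.
Allowable strength R_n/Ω = 966.6 / 2 = 483 kN.

483 kN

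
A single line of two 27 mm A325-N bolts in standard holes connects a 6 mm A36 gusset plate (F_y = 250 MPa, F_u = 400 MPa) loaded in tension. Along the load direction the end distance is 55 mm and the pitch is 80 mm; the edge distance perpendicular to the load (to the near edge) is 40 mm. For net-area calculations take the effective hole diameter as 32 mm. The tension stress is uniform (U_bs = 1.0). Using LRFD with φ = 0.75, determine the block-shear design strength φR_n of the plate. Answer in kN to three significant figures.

134 kN

Shear plane L_v = 55 + 1·80 = 135 mm; A_gv = 135 × 6 = 810 mm².
A_nv = (135 − 1.5·32) × 6 = 522 mm².
A_nt = (40 − 0.5·32) × 6 = 144 mm².
0.6 F_u A_nv = 125.3 kN; 0.6 F_y A_gv = 121.5 kN → shear yielding governs the shear term.
R_n = 121.5 + 1.0 × 400 × 144 / 1000 = 179.1 kN.
Design strength φR_n = 0.75 × 179.1 = 134 kN.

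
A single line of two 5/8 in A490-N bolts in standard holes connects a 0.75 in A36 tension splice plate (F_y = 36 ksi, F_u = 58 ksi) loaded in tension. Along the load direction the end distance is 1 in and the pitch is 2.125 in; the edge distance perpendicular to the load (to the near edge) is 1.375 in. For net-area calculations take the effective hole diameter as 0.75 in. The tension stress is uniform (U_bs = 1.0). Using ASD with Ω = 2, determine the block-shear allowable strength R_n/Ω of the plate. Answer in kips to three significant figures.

47.1 kips

Shear plane L_v = 1 + 1·2.125 = 3.125 in; A_gv = 3.125 × 0.75 = 2.344 in².
A_nv = (3.125 − 1.5·0.75) × 0.75 = 1.5 in².
A_nt = (1.375 − 0.5·0.75) × 0.75 = 0.75 in².
0.6 F_u A_nv = 52.2 kips; 0.6 F_y A_gv = 50.62 kips → shear yielding governs the shear term.
R_n = 50.62 + 1.0 × 58 × 0.75 = 94.12 kips.
Allowable strength R_n/Ω = 94.12 / 2 = 47.1 kips.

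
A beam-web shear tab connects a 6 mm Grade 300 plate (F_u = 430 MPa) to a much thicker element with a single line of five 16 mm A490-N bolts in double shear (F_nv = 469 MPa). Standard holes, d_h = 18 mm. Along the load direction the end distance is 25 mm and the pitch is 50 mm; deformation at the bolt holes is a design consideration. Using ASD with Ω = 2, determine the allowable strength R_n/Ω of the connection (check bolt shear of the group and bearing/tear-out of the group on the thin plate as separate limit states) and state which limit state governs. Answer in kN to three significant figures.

Bolt shear: A_b = π·16²/4 = 201.1 mm²; R_n = 469 × 201.1 × 5 × 2 / 1000 = 943 kN → 943 / 2 = 471 kN.
Bearing (1.2 l_c t F_u ≤ 2.4 d t F_u): upper limit = 2.4·16·6·430 / 1000 = 99.07 kN.
  Edge l_c = 25 − 18/2 = 16 → r_n = 49.54 kN; interior l_c = 50 − 18 = 32 → r_n = 99.07 kN.
  R_n,bearing = 1·49.54 + 4·99.07 = 445.8 kN → 445.8 / 2 = 223 kN.
Bearing governs: 223 kN.

223 kN (bearing governs)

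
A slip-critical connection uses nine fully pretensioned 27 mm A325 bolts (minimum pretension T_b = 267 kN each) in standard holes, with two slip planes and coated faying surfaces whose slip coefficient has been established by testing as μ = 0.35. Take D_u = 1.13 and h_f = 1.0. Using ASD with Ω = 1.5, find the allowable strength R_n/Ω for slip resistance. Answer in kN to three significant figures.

1270 kN

R_n = μ · D_u · h_f · T_b · n_s · n_b = 0.35 × 1.13 × 1.0 × 267 × 2 × 9 = 1901 kN.
Allowable strength R_n/Ω = 1901 / 1.5 = 1270 kN.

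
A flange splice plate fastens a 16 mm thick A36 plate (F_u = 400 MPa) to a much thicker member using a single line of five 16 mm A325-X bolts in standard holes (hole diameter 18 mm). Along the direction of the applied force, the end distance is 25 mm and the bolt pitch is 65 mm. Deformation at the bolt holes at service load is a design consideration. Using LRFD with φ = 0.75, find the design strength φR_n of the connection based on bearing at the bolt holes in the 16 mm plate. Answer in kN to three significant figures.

Per bolt r_n = 1.2 l_c t F_u ≤ 2.4 d t F_u; upper limit = 2.4 × 16 × 16 × 400 / 1000 = 245.8 kN.
Edge bolt: l_c = 25 − 18/2 = 16 mm → 1.2 × 16 × 16 × 400 / 1000 = 122.9 → r_n = 122.9 kN.
Interior bolts: l_c = 65 − 18 = 47 mm → 1.2 × 47 × 16 × 400 / 1000 = 361 → r_n = 245.8 kN.
R_n = 1 × 122.9 + 4 × 245.8 = 1106 kN.
Design strength φR_n = 0.75 × 1106 = 829 kN.

829 kN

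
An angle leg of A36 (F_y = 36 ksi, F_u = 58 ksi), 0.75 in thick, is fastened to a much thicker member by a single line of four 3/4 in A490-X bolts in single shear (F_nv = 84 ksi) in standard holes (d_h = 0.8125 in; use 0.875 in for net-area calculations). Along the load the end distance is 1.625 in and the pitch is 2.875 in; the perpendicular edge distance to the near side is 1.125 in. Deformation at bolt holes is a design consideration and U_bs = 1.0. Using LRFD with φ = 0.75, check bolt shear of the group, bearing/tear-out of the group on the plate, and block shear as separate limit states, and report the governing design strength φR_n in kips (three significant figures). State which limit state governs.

111 kips (bolt shear governs)

Bolt shear: A_b = π·0.75²/4 = 0.4418 in²; R_n = 84 × 0.4418 × 4 × 1 = 148.4 kips → 0.75 × 148.4 = 111 kips.
Bearing: edge l_c = 1.219, r_n = 63.62 kips; interior l_c = 2.062, r_n = 78.3 kips; R_n = 63.62 + 3·78.3 = 298.5 kips → 224 kips.
Block shear: A_gv = 7.688, A_nv = 5.391, A_nt = 0.5156 in²; R_n = min(0.6F_uA_nv, 0.6F_yA_gv) + U_bs·F_u·A_nt = 196 kips → 147 kips.
Bolt shear governs: 111 kips.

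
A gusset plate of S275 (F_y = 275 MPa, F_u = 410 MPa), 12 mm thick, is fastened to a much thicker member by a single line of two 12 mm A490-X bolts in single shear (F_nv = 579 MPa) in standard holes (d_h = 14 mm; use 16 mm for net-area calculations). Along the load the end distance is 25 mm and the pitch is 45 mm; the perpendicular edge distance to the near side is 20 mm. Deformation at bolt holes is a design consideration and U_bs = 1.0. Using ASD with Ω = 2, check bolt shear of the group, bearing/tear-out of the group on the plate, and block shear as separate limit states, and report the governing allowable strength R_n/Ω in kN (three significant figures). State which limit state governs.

Bolt shear: A_b = π·12²/4 = 113.1 mm²; R_n = 579 × 113.1 × 2 × 1 / 1000 = 131 kN → 131 / 2 = 65.5 kN.
Bearing: edge l_c = 18, r_n = 106.3 kN; interior l_c = 31, r_n = 141.7 kN; R_n = 106.3 + 1·141.7 = 248 kN → 124 kN.
Block shear: A_gv = 840, A_nv = 552, A_nt = 144 mm²; R_n = min(0.6F_uA_nv, 0.6F_yA_gv) + U_bs·F_u·A_nt = 194.8 kN → 97.4 kN.
Bolt shear governs: 65.5 kN.

65.5 kN (bolt shear governs)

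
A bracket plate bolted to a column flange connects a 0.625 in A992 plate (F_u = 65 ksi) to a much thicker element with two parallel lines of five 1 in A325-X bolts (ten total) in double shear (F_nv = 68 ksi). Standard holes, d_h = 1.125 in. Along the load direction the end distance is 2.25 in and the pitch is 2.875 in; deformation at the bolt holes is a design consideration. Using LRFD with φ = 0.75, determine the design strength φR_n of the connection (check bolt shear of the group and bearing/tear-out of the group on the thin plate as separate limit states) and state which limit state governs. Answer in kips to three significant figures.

635 kips (bearing governs)

Bolt shear: A_b = π·1²/4 = 0.7854 in²; R_n = 68 × 0.7854 × 10 × 2 = 1068 kips → 0.75 × 1068 = 801 kips.
Bearing (1.2 l_c t F_u ≤ 2.4 d t F_u): upper limit = 2.4·1·0.625·65 = 97.5 kips.
  Edge l_c = 2.25 − 1.125/2 = 1.688 → r_n = 82.27 kips; interior l_c = 2.875 − 1.125 = 1.75 → r_n = 85.31 kips.
  R_n,bearing = 2·82.27 + 8·85.31 = 847 kips → 0.75 × 847 = 635 kips.
Bearing governs: 635 kips.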